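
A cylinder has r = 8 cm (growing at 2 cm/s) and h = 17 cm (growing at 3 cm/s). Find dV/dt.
736π cm³/s

V = πr²h
dV/dt = 2πrh·dr/dt + πr²·dh/dt
= 2π(8)(17)(2) + π(8)²(3)
= 736π cm³/s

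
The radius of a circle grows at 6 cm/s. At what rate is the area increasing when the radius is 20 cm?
240π cm²/s

A = πr²
dA/dt = 2πr · dr/dt = 2π(20)(6) = 240π cm²/s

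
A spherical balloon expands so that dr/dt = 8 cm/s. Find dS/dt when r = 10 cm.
640π cm²/s

S = 4πr²
dS/dt = dS/dr · dr/dt = 8πr · 8
At r = 10: dS/dt = 640π cm²/s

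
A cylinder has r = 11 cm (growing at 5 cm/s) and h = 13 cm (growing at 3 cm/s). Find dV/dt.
1793π cm³/s

V = πr²h
dV/dt = 2πrh·dr/dt + πr²·dh/dt
= 2π(11)(13)(5) + π(11)²(3)
= 1793π cm³/s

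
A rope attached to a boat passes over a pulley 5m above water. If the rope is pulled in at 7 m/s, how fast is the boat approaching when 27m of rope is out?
189√11/88 ≈ 7.123 m/s

rope² = x² + 5²
x = √(27² - 5²) = 8√11
dx/dt = (rope/x) · d(rope)/dt = (27/(8√11)) · (-7) = -189√11/88 m/s
The boat approaches at 189√11/88 ≈ 7.123 m/s.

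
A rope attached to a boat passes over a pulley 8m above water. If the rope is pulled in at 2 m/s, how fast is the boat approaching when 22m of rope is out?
22√105/105 ≈ 2.147 m/s

rope² = x² + 8²
x = √(22² - 8²) = 2√105
dx/dt = (rope/x) · d(rope)/dt = (22/(2√105)) · (-2) = -22√105/105 m/s
The boat approaches at 22√105/105 ≈ 2.147 m/s.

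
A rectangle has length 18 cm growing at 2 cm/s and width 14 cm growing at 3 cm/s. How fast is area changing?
82 cm²/s

A = lw
dA/dt = w·dl/dt + l·dw/dt = 14·2 + 18·3 = 82 cm²/s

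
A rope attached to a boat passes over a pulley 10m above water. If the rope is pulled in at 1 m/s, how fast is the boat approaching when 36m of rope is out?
18√299/299 ≈ 1.041 m/s

rope² = x² + 10²
x = √(36² - 10²) = 2√299
dx/dt = (rope/x) · d(rope)/dt = (36/(2√299)) · (-1) = -18√299/299 m/s
The boat approaches at 18√299/299 ≈ 1.041 m/s.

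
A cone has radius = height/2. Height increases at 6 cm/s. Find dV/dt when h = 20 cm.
600π cm³/s

V = (1/3)π(h/2)²h = πh³/12
dV/dt = πh²/4 · 6
At h = 20: dV/dt = 600π cm³/s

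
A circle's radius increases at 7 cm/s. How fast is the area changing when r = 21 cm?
294π cm²/s

A = πr²
dA/dt = 2πr · dr/dt = 2π(21)(7) = 294π cm²/s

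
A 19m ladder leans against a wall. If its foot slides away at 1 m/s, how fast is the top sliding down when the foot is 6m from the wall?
6√13/65 ≈ 0.3328 m/s

x² + y² = 19²
2x·dx/dt + 2y·dy/dt = 0
dy/dt = -x/y · dx/dt = -6/(5√13) · 1 = -6√13/65 m/s
The top is descending at 6√13/65 ≈ 0.3328 m/s.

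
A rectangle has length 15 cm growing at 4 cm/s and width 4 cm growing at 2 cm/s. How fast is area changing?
46 cm²/s

A = lw
dA/dt = w·dl/dt + l·dw/dt = 4·4 + 15·2 = 46 cm²/s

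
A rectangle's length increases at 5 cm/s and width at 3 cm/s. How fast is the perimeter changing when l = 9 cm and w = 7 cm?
16 cm/s

P = 2(l + w)
dP/dt = 2(dl/dt + dw/dt) = 2(5 + 3) = 16 cm/s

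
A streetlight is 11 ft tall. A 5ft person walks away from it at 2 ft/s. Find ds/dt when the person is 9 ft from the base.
5/3 ft/s

By similar triangles: 11/(x+s) = 5/s
Solving: s = 5x/6
ds/dt = 5/6 · dx/dt = 5/6 · 2 = 5/3 ft/s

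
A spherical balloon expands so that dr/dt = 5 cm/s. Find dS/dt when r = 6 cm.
240π cm²/s

S = 4πr²
dS/dt = dS/dr · dr/dt = 8πr · 5
At r = 6: dS/dt = 240π cm²/s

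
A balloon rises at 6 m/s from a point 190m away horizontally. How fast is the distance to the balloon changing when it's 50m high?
15√386/193 ≈ 1.527 m/s

z² = 190² + y²
z = √(190² + 50²) = 10√386
dz/dt = y/z · dy/dt = 50/(10√386) · 6 = 15√386/193 ≈ 1.527 m/s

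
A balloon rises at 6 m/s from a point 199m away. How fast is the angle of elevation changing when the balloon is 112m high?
0.022898 rad/s

tan(θ) = y/199
sec²(θ) · dθ/dt = (1/199) · dy/dt
dθ/dt = cos²(θ)/199 · 6 = 199/(199² + 112²) · 6
dθ/dt = 0.022898 rad/s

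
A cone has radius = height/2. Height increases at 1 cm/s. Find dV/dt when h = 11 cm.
121π/4 cm³/s

V = (1/3)π(h/2)²h = πh³/12
dV/dt = πh²/4 · 1
At h = 11: dV/dt = 121π/4 cm³/s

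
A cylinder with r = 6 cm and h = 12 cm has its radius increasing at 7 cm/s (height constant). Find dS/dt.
336π cm²/s

S = 2πrh + 2πr² (lateral + bases)
dS/dt = (2πh + 4πr)·dr/dt = (2π·12 + 4π·6)·7
= 336π cm²/s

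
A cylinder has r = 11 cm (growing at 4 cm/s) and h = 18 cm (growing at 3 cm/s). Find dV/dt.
1947π cm³/s

V = πr²h
dV/dt = 2πrh·dr/dt + πr²·dh/dt
= 2π(11)(18)(4) + π(11)²(3)
= 1947π cm³/s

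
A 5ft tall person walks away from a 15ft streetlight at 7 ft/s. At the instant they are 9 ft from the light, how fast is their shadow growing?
7/2 ft/s

By similar triangles: 15/(x+s) = 5/s
Solving: s = 5x/10
ds/dt = 5/10 · dx/dt = 1/2 · 7 = 7/2 ft/s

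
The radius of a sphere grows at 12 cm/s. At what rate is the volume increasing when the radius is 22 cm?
23232π cm³/s

V = (4/3)πr³
dV/dt = dV/dr · dr/dt = 4πr² · 12
At r = 22: dV/dt = 23232π cm³/s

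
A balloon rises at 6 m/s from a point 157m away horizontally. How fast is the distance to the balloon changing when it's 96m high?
576√33865/33865 ≈ 3.13 m/s

z² = 157² + y²
z = √(157² + 96²) = √33865
dz/dt = y/z · dy/dt = 96/√33865 · 6 = 576√33865/33865 ≈ 3.13 m/s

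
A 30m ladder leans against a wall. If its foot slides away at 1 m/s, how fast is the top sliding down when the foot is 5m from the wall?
√35/35 ≈ 0.169 m/s

x² + y² = 30²
2x·dx/dt + 2y·dy/dt = 0
dy/dt = -x/y · dx/dt = -5/(5√35) · 1 = -√35/35 m/s
The top is descending at √35/35 ≈ 0.169 m/s.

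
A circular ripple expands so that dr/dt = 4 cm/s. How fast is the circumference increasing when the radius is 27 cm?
8π cm/s

C = 2πr
dC/dt = 2π · dr/dt = 2π · 4 = 8π cm/s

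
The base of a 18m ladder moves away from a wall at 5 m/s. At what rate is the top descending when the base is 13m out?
13√155/31 ≈ 5.221 m/s

x² + y² = 18²
2x·dx/dt + 2y·dy/dt = 0
dy/dt = -x/y · dx/dt = -13/√155 · 5 = -13√155/31 m/s
The top is descending at 13√155/31 ≈ 5.221 m/s.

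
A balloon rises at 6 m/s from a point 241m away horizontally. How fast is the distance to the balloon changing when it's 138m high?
828√3085/15425 ≈ 2.981 m/s

z² = 241² + y²
z = √(241² + 138²) = 5√3085
dz/dt = y/z · dy/dt = 138/(5√3085) · 6 = 828√3085/15425 ≈ 2.981 m/s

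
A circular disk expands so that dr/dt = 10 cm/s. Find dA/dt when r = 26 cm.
520π cm²/s

A = πr²
dA/dt = 2πr · dr/dt = 2π(26)(10) = 520π cm²/s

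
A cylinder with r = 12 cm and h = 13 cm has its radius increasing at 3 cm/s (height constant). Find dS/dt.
222π cm²/s

S = 2πrh + 2πr² (lateral + bases)
dS/dt = (2πh + 4πr)·dr/dt = (2π·13 + 4π·12)·3
= 222π cm²/s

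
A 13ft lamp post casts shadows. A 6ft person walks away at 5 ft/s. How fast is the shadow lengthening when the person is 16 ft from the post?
30/7 ft/s

By similar triangles: 13/(x+s) = 6/s
Solving: s = 6x/7
ds/dt = 6/7 · dx/dt = 6/7 · 5 = 30/7 ft/s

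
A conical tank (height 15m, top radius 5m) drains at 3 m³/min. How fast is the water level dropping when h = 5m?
27/(25π) ≈ 0.3438 m/min

r/h = 5/15, so r = (1/3)h
V = (1/3)πr²h = (1/3)π((1/3)h)²h = (1/27)πh³
dV/dh = (1/9)πh²
dh/dt = (dV/dt)/(dV/dh) = -3/((1/9)π·5²) = -27/(25π) m/min
The level is dropping at 27/(25π) ≈ 0.3438 m/min.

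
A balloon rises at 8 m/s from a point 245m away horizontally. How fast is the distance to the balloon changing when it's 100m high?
160√2801/2801 ≈ 3.023 m/s

z² = 245² + y²
z = √(245² + 100²) = 5√2801
dz/dt = y/z · dy/dt = 100/(5√2801) · 8 = 160√2801/2801 ≈ 3.023 m/s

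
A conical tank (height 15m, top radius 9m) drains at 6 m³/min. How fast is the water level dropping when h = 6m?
25/(54π) ≈ 0.1474 m/min

r/h = 9/15, so r = (3/5)h
V = (1/3)πr²h = (1/3)π((3/5)h)²h = (3/25)πh³
dV/dh = (9/25)πh²
dh/dt = (dV/dt)/(dV/dh) = -6/((9/25)π·6²) = -25/(54π) m/min
The level is dropping at 25/(54π) ≈ 0.1474 m/min.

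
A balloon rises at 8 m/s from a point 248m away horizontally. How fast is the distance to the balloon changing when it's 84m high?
168√4285/4285 ≈ 2.566 m/s

z² = 248² + y²
z = √(248² + 84²) = 4√4285
dz/dt = y/z · dy/dt = 84/(4√4285) · 8 = 168√4285/4285 ≈ 2.566 m/s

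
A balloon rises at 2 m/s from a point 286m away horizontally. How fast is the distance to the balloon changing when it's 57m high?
114√85045/85045 ≈ 0.3909 m/s

z² = 286² + y²
z = √(286² + 57²) = √85045
dz/dt = y/z · dy/dt = 57/√85045 · 2 = 114√85045/85045 ≈ 0.3909 m/s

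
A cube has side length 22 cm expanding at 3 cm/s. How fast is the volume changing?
4356 cm³/s

V = s³
dV/dt = 3s² · ds/dt = 3·22²·3 = 4356 cm³/s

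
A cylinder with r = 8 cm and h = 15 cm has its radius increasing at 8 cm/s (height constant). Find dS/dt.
496π cm²/s

S = 2πrh + 2πr² (lateral + bases)
dS/dt = (2πh + 4πr)·dr/dt = (2π·15 + 4π·8)·8
= 496π cm²/s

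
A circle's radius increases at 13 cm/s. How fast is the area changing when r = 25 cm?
650π cm²/s

A = πr²
dA/dt = 2πr · dr/dt = 2π(25)(13) = 650π cm²/s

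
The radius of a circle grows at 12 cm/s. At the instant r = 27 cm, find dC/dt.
24π cm/s

C = 2πr
dC/dt = 2π · dr/dt = 2π · 12 = 24π cm/s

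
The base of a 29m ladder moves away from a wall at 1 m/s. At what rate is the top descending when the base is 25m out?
25√6/36 ≈ 1.701 m/s

x² + y² = 29²
2x·dx/dt + 2y·dy/dt = 0
dy/dt = -x/y · dx/dt = -25/(6√6) · 1 = -25√6/36 m/s
The top is descending at 25√6/36 ≈ 1.701 m/s.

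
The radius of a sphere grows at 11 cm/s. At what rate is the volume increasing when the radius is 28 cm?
34496π cm³/s

V = (4/3)πr³
dV/dt = dV/dr · dr/dt = 4πr² · 11
At r = 28: dV/dt = 34496π cm³/s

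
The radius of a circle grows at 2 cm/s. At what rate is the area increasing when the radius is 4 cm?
16π cm²/s

A = πr²
dA/dt = 2πr · dr/dt = 2π(4)(2) = 16π cm²/s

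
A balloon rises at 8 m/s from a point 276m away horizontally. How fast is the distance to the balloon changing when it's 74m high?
296√20413/20413 ≈ 2.072 m/s

z² = 276² + y²
z = √(276² + 74²) = 2√20413
dz/dt = y/z · dy/dt = 74/(2√20413) · 8 = 296√20413/20413 ≈ 2.072 m/s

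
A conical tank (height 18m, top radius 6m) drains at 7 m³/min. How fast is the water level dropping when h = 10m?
63/(100π) ≈ 0.2005 m/min

r/h = 6/18, so r = (1/3)h
V = (1/3)πr²h = (1/3)π((1/3)h)²h = (1/27)πh³
dV/dh = (1/9)πh²
dh/dt = (dV/dt)/(dV/dh) = -7/((1/9)π·10²) = -63/(100π) m/min
The level is dropping at 63/(100π) ≈ 0.2005 m/min.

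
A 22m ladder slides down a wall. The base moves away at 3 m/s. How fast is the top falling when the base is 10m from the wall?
5√6/8 ≈ 1.531 m/s

x² + y² = 22²
2x·dx/dt + 2y·dy/dt = 0
dy/dt = -x/y · dx/dt = -10/(8√6) · 3 = -5√6/8 m/s
The top is descending at 5√6/8 ≈ 1.531 m/s.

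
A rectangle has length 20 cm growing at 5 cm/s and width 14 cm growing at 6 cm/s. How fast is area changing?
190 cm²/s

A = lw
dA/dt = w·dl/dt + l·dw/dt = 14·5 + 20·6 = 190 cm²/s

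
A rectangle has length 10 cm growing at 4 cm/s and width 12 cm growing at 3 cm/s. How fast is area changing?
78 cm²/s

A = lw
dA/dt = w·dl/dt + l·dw/dt = 12·4 + 10·3 = 78 cm²/s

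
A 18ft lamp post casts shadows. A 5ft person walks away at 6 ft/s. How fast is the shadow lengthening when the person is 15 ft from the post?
30/13 ft/s

By similar triangles: 18/(x+s) = 5/s
Solving: s = 5x/13
ds/dt = 5/13 · dx/dt = 5/13 · 6 = 30/13 ft/s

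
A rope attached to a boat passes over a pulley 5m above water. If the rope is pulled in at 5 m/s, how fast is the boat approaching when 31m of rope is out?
155√26/156 ≈ 5.066 m/s

rope² = x² + 5²
x = √(31² - 5²) = 6√26
dx/dt = (rope/x) · d(rope)/dt = (31/(6√26)) · (-5) = -155√26/156 m/s
The boat approaches at 155√26/156 ≈ 5.066 m/s.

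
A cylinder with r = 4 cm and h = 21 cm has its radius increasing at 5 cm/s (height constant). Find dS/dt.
290π cm²/s

S = 2πrh + 2πr² (lateral + bases)
dS/dt = (2πh + 4πr)·dr/dt = (2π·21 + 4π·4)·5
= 290π cm²/s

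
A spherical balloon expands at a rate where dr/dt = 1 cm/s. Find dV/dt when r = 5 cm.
100π cm³/s

V = (4/3)πr³
dV/dt = dV/dr · dr/dt = 4πr² · 1
At r = 5: dV/dt = 100π cm³/s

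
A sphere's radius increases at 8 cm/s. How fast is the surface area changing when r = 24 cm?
1536π cm²/s

S = 4πr²
dS/dt = dS/dr · dr/dt = 8πr · 8
At r = 24: dS/dt = 1536π cm²/s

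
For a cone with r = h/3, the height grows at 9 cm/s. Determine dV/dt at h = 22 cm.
484π cm³/s

V = (1/3)π(h/3)²h = πh³/27
dV/dt = πh²/9 · 9
At h = 22: dV/dt = 484π cm³/s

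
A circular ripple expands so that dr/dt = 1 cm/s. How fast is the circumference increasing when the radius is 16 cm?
2π cm/s

C = 2πr
dC/dt = 2π · dr/dt = 2π · 1 = 2π cm/s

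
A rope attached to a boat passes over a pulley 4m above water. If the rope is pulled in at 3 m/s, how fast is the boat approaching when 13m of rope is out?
13√17/17 ≈ 3.153 m/s

rope² = x² + 4²
x = √(13² - 4²) = 3√17
dx/dt = (rope/x) · d(rope)/dt = (13/(3√17)) · (-3) = -13√17/17 m/s
The boat approaches at 13√17/17 ≈ 3.153 m/s.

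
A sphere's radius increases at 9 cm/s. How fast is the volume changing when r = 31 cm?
34596π cm³/s

V = (4/3)πr³
dV/dt = dV/dr · dr/dt = 4πr² · 9
At r = 31: dV/dt = 34596π cm³/s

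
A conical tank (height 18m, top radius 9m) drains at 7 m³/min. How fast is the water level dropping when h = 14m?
1/(7π) ≈ 0.04547 m/min

r/h = 9/18, so r = (1/2)h
V = (1/3)πr²h = (1/3)π((1/2)h)²h = (1/12)πh³
dV/dh = (1/4)πh²
dh/dt = (dV/dt)/(dV/dh) = -7/((1/4)π·14²) = -1/(7π) m/min
The level is dropping at 1/(7π) ≈ 0.04547 m/min.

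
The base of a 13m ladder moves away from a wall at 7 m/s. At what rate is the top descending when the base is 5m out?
35/12 ≈ 2.917 m/s

x² + y² = 13²
2x·dx/dt + 2y·dy/dt = 0
dy/dt = -x/y · dx/dt = -5/12 · 7 = -35/12 m/s
The top is descending at 35/12 ≈ 2.917 m/s.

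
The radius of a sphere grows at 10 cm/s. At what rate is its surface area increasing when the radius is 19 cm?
1520π cm²/s

S = 4πr²
dS/dt = dS/dr · dr/dt = 8πr · 10
At r = 19: dS/dt = 1520π cm²/s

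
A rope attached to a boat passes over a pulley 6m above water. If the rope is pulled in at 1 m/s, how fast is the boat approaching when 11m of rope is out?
11√85/85 ≈ 1.193 m/s

rope² = x² + 6²
x = √(11² - 6²) = √85
dx/dt = (rope/x) · d(rope)/dt = (11/√85) · (-1) = -11√85/85 m/s
The boat approaches at 11√85/85 ≈ 1.193 m/s.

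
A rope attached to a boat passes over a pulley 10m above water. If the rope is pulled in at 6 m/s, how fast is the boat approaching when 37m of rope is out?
74√141/141 ≈ 6.232 m/s

rope² = x² + 10²
x = √(37² - 10²) = 3√141
dx/dt = (rope/x) · d(rope)/dt = (37/(3√141)) · (-6) = -74√141/141 m/s
The boat approaches at 74√141/141 ≈ 6.232 m/s.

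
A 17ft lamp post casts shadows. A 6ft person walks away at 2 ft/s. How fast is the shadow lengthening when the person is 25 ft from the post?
12/11 ft/s

By similar triangles: 17/(x+s) = 6/s
Solving: s = 6x/11
ds/dt = 6/11 · dx/dt = 6/11 · 2 = 12/11 ft/s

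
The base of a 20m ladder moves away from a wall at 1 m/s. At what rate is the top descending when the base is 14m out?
7√51/51 ≈ 0.9802 m/s

x² + y² = 20²
2x·dx/dt + 2y·dy/dt = 0
dy/dt = -x/y · dx/dt = -14/(2√51) · 1 = -7√51/51 m/s
The top is descending at 7√51/51 ≈ 0.9802 m/s.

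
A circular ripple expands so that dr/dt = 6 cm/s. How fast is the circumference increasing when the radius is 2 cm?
12π cm/s

C = 2πr
dC/dt = 2π · dr/dt = 2π · 6 = 12π cm/s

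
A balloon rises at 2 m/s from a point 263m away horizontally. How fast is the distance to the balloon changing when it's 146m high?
292√90485/90485 ≈ 0.9707 m/s

z² = 263² + y²
z = √(263² + 146²) = √90485
dz/dt = y/z · dy/dt = 146/√90485 · 2 = 292√90485/90485 ≈ 0.9707 m/s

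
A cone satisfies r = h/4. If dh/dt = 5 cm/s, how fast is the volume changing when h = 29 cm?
4205π/16 cm³/s

V = (1/3)π(h/4)²h = πh³/48
dV/dt = πh²/16 · 5
At h = 29: dV/dt = 4205π/16 cm³/s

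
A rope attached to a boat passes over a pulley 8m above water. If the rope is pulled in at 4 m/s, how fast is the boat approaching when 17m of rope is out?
68/15 ≈ 4.533 m/s

rope² = x² + 8²
x = √(17² - 8²) = 15
dx/dt = (rope/x) · d(rope)/dt = (17/15) · (-4) = -68/15 m/s
The boat approaches at 68/15 ≈ 4.533 m/s.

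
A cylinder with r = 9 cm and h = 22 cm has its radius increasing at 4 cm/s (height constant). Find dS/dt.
320π cm²/s

S = 2πrh + 2πr² (lateral + bases)
dS/dt = (2πh + 4πr)·dr/dt = (2π·22 + 4π·9)·4
= 320π cm²/s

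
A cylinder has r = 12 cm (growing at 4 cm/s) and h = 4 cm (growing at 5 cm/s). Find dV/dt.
1104π cm³/s

V = πr²h
dV/dt = 2πrh·dr/dt + πr²·dh/dt
= 2π(12)(4)(4) + π(12)²(5)
= 1104π cm³/s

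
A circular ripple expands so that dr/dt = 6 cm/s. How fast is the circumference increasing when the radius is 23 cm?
12π cm/s

C = 2πr
dC/dt = 2π · dr/dt = 2π · 6 = 12π cm/s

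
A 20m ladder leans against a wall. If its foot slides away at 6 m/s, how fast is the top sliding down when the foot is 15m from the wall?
18√7/7 ≈ 6.803 m/s

x² + y² = 20²
2x·dx/dt + 2y·dy/dt = 0
dy/dt = -x/y · dx/dt = -15/(5√7) · 6 = -18√7/7 m/s
The top is descending at 18√7/7 ≈ 6.803 m/s.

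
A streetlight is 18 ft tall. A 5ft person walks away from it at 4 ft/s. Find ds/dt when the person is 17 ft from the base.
20/13 ft/s

By similar triangles: 18/(x+s) = 5/s
Solving: s = 5x/13
ds/dt = 5/13 · dx/dt = 5/13 · 4 = 20/13 ft/s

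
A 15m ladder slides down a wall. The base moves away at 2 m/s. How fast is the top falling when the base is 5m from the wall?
√2/2 ≈ 0.7071 m/s

x² + y² = 15²
2x·dx/dt + 2y·dy/dt = 0
dy/dt = -x/y · dx/dt = -5/(10√2) · 2 = -√2/2 m/s
The top is descending at √2/2 ≈ 0.7071 m/s.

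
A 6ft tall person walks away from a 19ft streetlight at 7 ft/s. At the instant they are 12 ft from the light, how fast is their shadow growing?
42/13 ft/s

By similar triangles: 19/(x+s) = 6/s
Solving: s = 6x/13
ds/dt = 6/13 · dx/dt = 6/13 · 7 = 42/13 ft/s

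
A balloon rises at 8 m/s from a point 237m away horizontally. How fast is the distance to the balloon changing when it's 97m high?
388√65578/32789 ≈ 3.03 m/s

z² = 237² + y²
z = √(237² + 97²) = √65578
dz/dt = y/z · dy/dt = 97/√65578 · 8 = 388√65578/32789 ≈ 3.03 m/s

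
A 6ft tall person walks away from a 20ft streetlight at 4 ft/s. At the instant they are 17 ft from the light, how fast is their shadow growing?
12/7 ft/s

By similar triangles: 20/(x+s) = 6/s
Solving: s = 6x/14
ds/dt = 6/14 · dx/dt = 3/7 · 4 = 12/7 ft/s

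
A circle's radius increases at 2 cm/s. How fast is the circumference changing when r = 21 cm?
4π cm/s

C = 2πr
dC/dt = 2π · dr/dt = 2π · 2 = 4π cm/s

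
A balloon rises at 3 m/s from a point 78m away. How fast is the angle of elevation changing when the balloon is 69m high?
0.021577 rad/s

tan(θ) = y/78
sec²(θ) · dθ/dt = (1/78) · dy/dt
dθ/dt = cos²(θ)/78 · 3 = 78/(78² + 69²) · 3
dθ/dt = 0.021577 rad/s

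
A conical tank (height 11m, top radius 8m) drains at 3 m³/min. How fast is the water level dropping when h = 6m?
121/(768π) ≈ 0.05015 m/min

r/h = 8/11, so r = (8/11)h
V = (1/3)πr²h = (1/3)π((8/11)h)²h = (64/363)πh³
dV/dh = (64/121)πh²
dh/dt = (dV/dt)/(dV/dh) = -3/((64/121)π·6²) = -121/(768π) m/min
The level is dropping at 121/(768π) ≈ 0.05015 m/min.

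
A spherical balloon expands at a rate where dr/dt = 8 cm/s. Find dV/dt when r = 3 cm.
288π cm³/s

V = (4/3)πr³
dV/dt = dV/dr · dr/dt = 4πr² · 8
At r = 3: dV/dt = 288π cm³/s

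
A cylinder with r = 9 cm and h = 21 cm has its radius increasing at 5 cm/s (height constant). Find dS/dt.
390π cm²/s

S = 2πrh + 2πr² (lateral + bases)
dS/dt = (2πh + 4πr)·dr/dt = (2π·21 + 4π·9)·5
= 390π cm²/s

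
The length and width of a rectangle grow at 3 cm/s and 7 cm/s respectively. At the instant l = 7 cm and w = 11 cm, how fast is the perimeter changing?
20 cm/s

P = 2(l + w)
dP/dt = 2(dl/dt + dw/dt) = 2(3 + 7) = 20 cm/s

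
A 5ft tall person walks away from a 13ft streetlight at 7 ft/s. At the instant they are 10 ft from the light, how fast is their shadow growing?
35/8 ft/s

By similar triangles: 13/(x+s) = 5/s
Solving: s = 5x/8
ds/dt = 5/8 · dx/dt = 5/8 · 7 = 35/8 ft/s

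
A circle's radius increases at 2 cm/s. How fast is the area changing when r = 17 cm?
68π cm²/s

A = πr²
dA/dt = 2πr · dr/dt = 2π(17)(2) = 68π cm²/s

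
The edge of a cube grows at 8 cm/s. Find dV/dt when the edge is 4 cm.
384 cm³/s

V = s³
dV/dt = 3s² · ds/dt = 3·4²·8 = 384 cm³/s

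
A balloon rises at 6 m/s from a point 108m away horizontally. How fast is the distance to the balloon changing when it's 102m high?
102√613/613 ≈ 4.12 m/s

z² = 108² + y²
z = √(108² + 102²) = 6√613
dz/dt = y/z · dy/dt = 102/(6√613) · 6 = 102√613/613 ≈ 4.12 m/s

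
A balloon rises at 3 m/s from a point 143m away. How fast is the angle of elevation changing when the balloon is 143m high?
0.01049 rad/s

tan(θ) = y/143
sec²(θ) · dθ/dt = (1/143) · dy/dt
dθ/dt = cos²(θ)/143 · 3 = 143/(143² + 143²) · 3
dθ/dt = 0.01049 rad/s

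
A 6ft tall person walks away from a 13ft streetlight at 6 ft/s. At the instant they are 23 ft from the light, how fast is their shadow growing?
36/7 ft/s

By similar triangles: 13/(x+s) = 6/s
Solving: s = 6x/7
ds/dt = 6/7 · dx/dt = 6/7 · 6 = 36/7 ft/s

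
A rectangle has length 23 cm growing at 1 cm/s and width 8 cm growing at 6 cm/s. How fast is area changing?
146 cm²/s

A = lw
dA/dt = w·dl/dt + l·dw/dt = 8·1 + 23·6 = 146 cm²/s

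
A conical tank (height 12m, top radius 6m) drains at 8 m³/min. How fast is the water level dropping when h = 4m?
2/π ≈ 0.6366 m/min

r/h = 6/12, so r = (1/2)h
V = (1/3)πr²h = (1/3)π((1/2)h)²h = (1/12)πh³
dV/dh = (1/4)πh²
dh/dt = (dV/dt)/(dV/dh) = -8/((1/4)π·4²) = -2/π m/min
The level is dropping at 2/π ≈ 0.6366 m/min.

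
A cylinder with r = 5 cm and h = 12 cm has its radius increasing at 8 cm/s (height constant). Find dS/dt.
352π cm²/s

S = 2πrh + 2πr² (lateral + bases)
dS/dt = (2πh + 4πr)·dr/dt = (2π·12 + 4π·5)·8
= 352π cm²/s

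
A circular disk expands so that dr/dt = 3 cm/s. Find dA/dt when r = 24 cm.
144π cm²/s

A = πr²
dA/dt = 2πr · dr/dt = 2π(24)(3) = 144π cm²/s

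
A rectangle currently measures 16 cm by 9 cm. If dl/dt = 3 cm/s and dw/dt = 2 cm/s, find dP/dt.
10 cm/s

P = 2(l + w)
dP/dt = 2(dl/dt + dw/dt) = 2(3 + 2) = 10 cm/s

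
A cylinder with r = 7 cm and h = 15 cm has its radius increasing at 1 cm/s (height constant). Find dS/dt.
58π cm²/s

S = 2πrh + 2πr² (lateral + bases)
dS/dt = (2πh + 4πr)·dr/dt = (2π·15 + 4π·7)·1
= 58π cm²/s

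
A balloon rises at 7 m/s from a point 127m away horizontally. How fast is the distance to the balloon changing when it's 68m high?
476√20753/20753 ≈ 3.304 m/s

z² = 127² + y²
z = √(127² + 68²) = √20753
dz/dt = y/z · dy/dt = 68/√20753 · 7 = 476√20753/20753 ≈ 3.304 m/s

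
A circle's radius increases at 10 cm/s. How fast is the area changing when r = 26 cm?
520π cm²/s

A = πr²
dA/dt = 2πr · dr/dt = 2π(26)(10) = 520π cm²/s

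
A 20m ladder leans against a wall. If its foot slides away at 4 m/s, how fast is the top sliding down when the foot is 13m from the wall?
52√231/231 ≈ 3.421 m/s

x² + y² = 20²
2x·dx/dt + 2y·dy/dt = 0
dy/dt = -x/y · dx/dt = -13/√231 · 4 = -52√231/231 m/s
The top is descending at 52√231/231 ≈ 3.421 m/s.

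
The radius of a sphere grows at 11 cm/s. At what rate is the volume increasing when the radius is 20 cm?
17600π cm³/s

V = (4/3)πr³
dV/dt = dV/dr · dr/dt = 4πr² · 11
At r = 20: dV/dt = 17600π cm³/s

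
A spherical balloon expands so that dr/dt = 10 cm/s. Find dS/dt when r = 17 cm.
1360π cm²/s

S = 4πr²
dS/dt = dS/dr · dr/dt = 8πr · 10
At r = 17: dS/dt = 1360π cm²/s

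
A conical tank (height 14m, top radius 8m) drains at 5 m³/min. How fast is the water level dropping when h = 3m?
245/(144π) ≈ 0.5416 m/min

r/h = 8/14, so r = (4/7)h
V = (1/3)πr²h = (1/3)π((4/7)h)²h = (16/147)πh³
dV/dh = (16/49)πh²
dh/dt = (dV/dt)/(dV/dh) = -5/((16/49)π·3²) = -245/(144π) m/min
The level is dropping at 245/(144π) ≈ 0.5416 m/min.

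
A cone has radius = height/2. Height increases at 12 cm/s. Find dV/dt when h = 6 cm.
108π cm³/s

V = (1/3)π(h/2)²h = πh³/12
dV/dt = πh²/4 · 12
At h = 6: dV/dt = 108π cm³/s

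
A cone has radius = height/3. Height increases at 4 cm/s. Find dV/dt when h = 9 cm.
36π cm³/s

V = (1/3)π(h/3)²h = πh³/27
dV/dt = πh²/9 · 4
At h = 9: dV/dt = 36π cm³/s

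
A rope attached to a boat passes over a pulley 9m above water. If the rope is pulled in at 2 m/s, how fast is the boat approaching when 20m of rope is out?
40√319/319 ≈ 2.24 m/s

rope² = x² + 9²
x = √(20² - 9²) = √319
dx/dt = (rope/x) · d(rope)/dt = (20/√319) · (-2) = -40√319/319 m/s
The boat approaches at 40√319/319 ≈ 2.24 m/s.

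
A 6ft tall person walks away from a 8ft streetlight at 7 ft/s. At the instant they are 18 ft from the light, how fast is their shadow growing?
21 ft/s

By similar triangles: 8/(x+s) = 6/s
Solving: s = 6x/2
ds/dt = 6/2 · dx/dt = 3 · 7 = 21 ft/s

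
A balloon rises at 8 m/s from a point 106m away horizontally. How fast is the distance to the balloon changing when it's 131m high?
1048√28397/28397 ≈ 6.219 m/s

z² = 106² + y²
z = √(106² + 131²) = √28397
dz/dt = y/z · dy/dt = 131/√28397 · 8 = 1048√28397/28397 ≈ 6.219 m/s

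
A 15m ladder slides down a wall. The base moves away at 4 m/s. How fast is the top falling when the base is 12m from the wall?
16/3 ≈ 5.333 m/s

x² + y² = 15²
2x·dx/dt + 2y·dy/dt = 0
dy/dt = -x/y · dx/dt = -12/9 · 4 = -16/3 m/s
The top is descending at 16/3 ≈ 5.333 m/s.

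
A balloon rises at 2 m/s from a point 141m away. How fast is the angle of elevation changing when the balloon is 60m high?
0.01201 rad/s

tan(θ) = y/141
sec²(θ) · dθ/dt = (1/141) · dy/dt
dθ/dt = cos²(θ)/141 · 2 = 141/(141² + 60²) · 2
dθ/dt = 0.01201 rad/s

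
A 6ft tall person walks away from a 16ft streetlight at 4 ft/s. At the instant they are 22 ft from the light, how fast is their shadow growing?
12/5 ft/s

By similar triangles: 16/(x+s) = 6/s
Solving: s = 6x/10
ds/dt = 6/10 · dx/dt = 3/5 · 4 = 12/5 ft/s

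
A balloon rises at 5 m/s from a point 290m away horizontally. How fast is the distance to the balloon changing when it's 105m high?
21√3805/761 ≈ 1.702 m/s

z² = 290² + y²
z = √(290² + 105²) = 5√3805
dz/dt = y/z · dy/dt = 105/(5√3805) · 5 = 21√3805/761 ≈ 1.702 m/s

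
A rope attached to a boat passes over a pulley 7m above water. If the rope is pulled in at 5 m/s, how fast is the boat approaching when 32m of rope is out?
32√39/39 ≈ 5.124 m/s

rope² = x² + 7²
x = √(32² - 7²) = 5√39
dx/dt = (rope/x) · d(rope)/dt = (32/(5√39)) · (-5) = -32√39/39 m/s
The boat approaches at 32√39/39 ≈ 5.124 m/s.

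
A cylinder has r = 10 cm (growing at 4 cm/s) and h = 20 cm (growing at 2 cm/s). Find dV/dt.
1800π cm³/s

V = πr²h
dV/dt = 2πrh·dr/dt + πr²·dh/dt
= 2π(10)(20)(4) + π(10)²(2)
= 1800π cm³/s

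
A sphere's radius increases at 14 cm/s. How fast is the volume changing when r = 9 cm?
4536π cm³/s

V = (4/3)πr³
dV/dt = dV/dr · dr/dt = 4πr² · 14
At r = 9: dV/dt = 4536π cm³/s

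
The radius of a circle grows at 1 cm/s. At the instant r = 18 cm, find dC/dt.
2π cm/s

C = 2πr
dC/dt = 2π · dr/dt = 2π · 1 = 2π cm/s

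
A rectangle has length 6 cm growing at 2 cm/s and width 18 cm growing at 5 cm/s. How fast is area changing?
66 cm²/s

A = lw
dA/dt = w·dl/dt + l·dw/dt = 18·2 + 6·5 = 66 cm²/s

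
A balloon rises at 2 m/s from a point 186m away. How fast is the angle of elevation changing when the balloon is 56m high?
0.009859 rad/s

tan(θ) = y/186
sec²(θ) · dθ/dt = (1/186) · dy/dt
dθ/dt = cos²(θ)/186 · 2 = 186/(186² + 56²) · 2
dθ/dt = 0.009859 rad/s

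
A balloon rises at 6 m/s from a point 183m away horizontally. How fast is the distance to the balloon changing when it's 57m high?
57√4082/2041 ≈ 1.784 m/s

z² = 183² + y²
z = √(183² + 57²) = 3√4082
dz/dt = y/z · dy/dt = 57/(3√4082) · 6 = 57√4082/2041 ≈ 1.784 m/s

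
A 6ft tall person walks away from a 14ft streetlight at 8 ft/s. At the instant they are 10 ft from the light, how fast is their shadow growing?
6 ft/s

By similar triangles: 14/(x+s) = 6/s
Solving: s = 6x/8
ds/dt = 6/8 · dx/dt = 3/4 · 8 = 6 ft/s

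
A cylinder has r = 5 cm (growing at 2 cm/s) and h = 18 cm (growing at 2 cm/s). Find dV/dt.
410π cm³/s

V = πr²h
dV/dt = 2πrh·dr/dt + πr²·dh/dt
= 2π(5)(18)(2) + π(5)²(2)
= 410π cm³/s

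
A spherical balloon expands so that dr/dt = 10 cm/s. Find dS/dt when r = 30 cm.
2400π cm²/s

S = 4πr²
dS/dt = dS/dr · dr/dt = 8πr · 10
At r = 30: dS/dt = 2400π cm²/s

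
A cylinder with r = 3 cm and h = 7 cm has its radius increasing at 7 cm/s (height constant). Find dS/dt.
182π cm²/s

S = 2πrh + 2πr² (lateral + bases)
dS/dt = (2πh + 4πr)·dr/dt = (2π·7 + 4π·3)·7
= 182π cm²/s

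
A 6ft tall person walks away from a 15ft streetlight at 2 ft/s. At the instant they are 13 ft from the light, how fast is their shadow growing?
4/3 ft/s

By similar triangles: 15/(x+s) = 6/s
Solving: s = 6x/9
ds/dt = 6/9 · dx/dt = 2/3 · 2 = 4/3 ft/s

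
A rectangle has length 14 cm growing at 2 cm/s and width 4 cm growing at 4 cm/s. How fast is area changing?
64 cm²/s

A = lw
dA/dt = w·dl/dt + l·dw/dt = 4·2 + 14·4 = 64 cm²/s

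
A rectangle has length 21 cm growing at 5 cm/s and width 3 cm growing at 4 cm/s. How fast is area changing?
99 cm²/s

A = lw
dA/dt = w·dl/dt + l·dw/dt = 3·5 + 21·4 = 99 cm²/s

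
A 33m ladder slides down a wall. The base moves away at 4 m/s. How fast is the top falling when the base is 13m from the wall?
13√230/115 ≈ 1.714 m/s

x² + y² = 33²
2x·dx/dt + 2y·dy/dt = 0
dy/dt = -x/y · dx/dt = -13/(2√230) · 4 = -13√230/115 m/s
The top is descending at 13√230/115 ≈ 1.714 m/s.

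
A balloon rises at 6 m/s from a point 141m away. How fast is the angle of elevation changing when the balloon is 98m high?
0.028693 rad/s

tan(θ) = y/141
sec²(θ) · dθ/dt = (1/141) · dy/dt
dθ/dt = cos²(θ)/141 · 6 = 141/(141² + 98²) · 6
dθ/dt = 0.028693 rad/s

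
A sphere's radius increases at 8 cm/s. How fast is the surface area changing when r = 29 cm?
1856π cm²/s

S = 4πr²
dS/dt = dS/dr · dr/dt = 8πr · 8
At r = 29: dS/dt = 1856π cm²/s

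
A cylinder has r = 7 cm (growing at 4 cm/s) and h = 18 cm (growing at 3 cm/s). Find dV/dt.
1155π cm³/s

V = πr²h
dV/dt = 2πrh·dr/dt + πr²·dh/dt
= 2π(7)(18)(4) + π(7)²(3)
= 1155π cm³/s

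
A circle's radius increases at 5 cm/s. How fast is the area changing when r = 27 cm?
270π cm²/s

A = πr²
dA/dt = 2πr · dr/dt = 2π(27)(5) = 270π cm²/s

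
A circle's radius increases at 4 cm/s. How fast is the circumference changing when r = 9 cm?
8π cm/s

C = 2πr
dC/dt = 2π · dr/dt = 2π · 4 = 8π cm/s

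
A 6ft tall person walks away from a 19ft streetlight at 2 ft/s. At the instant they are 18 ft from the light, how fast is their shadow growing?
12/13 ft/s

By similar triangles: 19/(x+s) = 6/s
Solving: s = 6x/13
ds/dt = 6/13 · dx/dt = 6/13 · 2 = 12/13 ft/s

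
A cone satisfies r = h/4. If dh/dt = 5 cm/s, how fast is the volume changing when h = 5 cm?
125π/16 cm³/s

V = (1/3)π(h/4)²h = πh³/48
dV/dt = πh²/16 · 5
At h = 5: dV/dt = 125π/16 cm³/s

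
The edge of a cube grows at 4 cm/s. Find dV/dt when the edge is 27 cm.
8748 cm³/s

V = s³
dV/dt = 3s² · ds/dt = 3·27²·4 = 8748 cm³/s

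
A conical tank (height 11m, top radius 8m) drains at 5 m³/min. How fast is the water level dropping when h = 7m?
605/(3136π) ≈ 0.06141 m/min

r/h = 8/11, so r = (8/11)h
V = (1/3)πr²h = (1/3)π((8/11)h)²h = (64/363)πh³
dV/dh = (64/121)πh²
dh/dt = (dV/dt)/(dV/dh) = -5/((64/121)π·7²) = -605/(3136π) m/min
The level is dropping at 605/(3136π) ≈ 0.06141 m/min.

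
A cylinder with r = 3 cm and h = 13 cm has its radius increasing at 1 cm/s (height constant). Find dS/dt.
38π cm²/s

S = 2πrh + 2πr² (lateral + bases)
dS/dt = (2πh + 4πr)·dr/dt = (2π·13 + 4π·3)·1
= 38π cm²/s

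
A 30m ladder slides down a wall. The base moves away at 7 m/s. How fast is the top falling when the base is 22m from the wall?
77√26/52 ≈ 7.55 m/s

x² + y² = 30²
2x·dx/dt + 2y·dy/dt = 0
dy/dt = -x/y · dx/dt = -22/(4√26) · 7 = -77√26/52 m/s
The top is descending at 77√26/52 ≈ 7.55 m/s.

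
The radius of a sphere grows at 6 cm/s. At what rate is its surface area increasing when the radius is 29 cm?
1392π cm²/s

S = 4πr²
dS/dt = dS/dr · dr/dt = 8πr · 6
At r = 29: dS/dt = 1392π cm²/s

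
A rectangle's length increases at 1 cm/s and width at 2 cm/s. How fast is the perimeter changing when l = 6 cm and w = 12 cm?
6 cm/s

P = 2(l + w)
dP/dt = 2(dl/dt + dw/dt) = 2(1 + 2) = 6 cm/s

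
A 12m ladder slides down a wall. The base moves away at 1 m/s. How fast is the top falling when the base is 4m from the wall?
√2/4 ≈ 0.3536 m/s

x² + y² = 12²
2x·dx/dt + 2y·dy/dt = 0
dy/dt = -x/y · dx/dt = -4/(8√2) · 1 = -√2/4 m/s
The top is descending at √2/4 ≈ 0.3536 m/s.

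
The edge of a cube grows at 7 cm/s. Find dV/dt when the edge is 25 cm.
13125 cm³/s

V = s³
dV/dt = 3s² · ds/dt = 3·25²·7 = 13125 cm³/s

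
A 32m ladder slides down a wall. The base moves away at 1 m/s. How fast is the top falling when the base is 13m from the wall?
13√95/285 ≈ 0.4446 m/s

x² + y² = 32²
2x·dx/dt + 2y·dy/dt = 0
dy/dt = -x/y · dx/dt = -13/(3√95) · 1 = -13√95/285 m/s
The top is descending at 13√95/285 ≈ 0.4446 m/s.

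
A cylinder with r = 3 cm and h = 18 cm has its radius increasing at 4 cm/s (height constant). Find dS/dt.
192π cm²/s

S = 2πrh + 2πr² (lateral + bases)
dS/dt = (2πh + 4πr)·dr/dt = (2π·18 + 4π·3)·4
= 192π cm²/s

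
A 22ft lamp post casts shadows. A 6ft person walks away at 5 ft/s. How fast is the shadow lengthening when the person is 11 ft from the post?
15/8 ft/s

By similar triangles: 22/(x+s) = 6/s
Solving: s = 6x/16
ds/dt = 6/16 · dx/dt = 3/8 · 5 = 15/8 ft/s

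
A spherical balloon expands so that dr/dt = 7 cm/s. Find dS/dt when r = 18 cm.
1008π cm²/s

S = 4πr²
dS/dt = dS/dr · dr/dt = 8πr · 7
At r = 18: dS/dt = 1008π cm²/s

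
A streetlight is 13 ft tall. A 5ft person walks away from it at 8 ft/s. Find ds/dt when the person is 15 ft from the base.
5 ft/s

By similar triangles: 13/(x+s) = 5/s
Solving: s = 5x/8
ds/dt = 5/8 · dx/dt = 5/8 · 8 = 5 ft/s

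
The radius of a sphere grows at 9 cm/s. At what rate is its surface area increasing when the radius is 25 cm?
1800π cm²/s

S = 4πr²
dS/dt = dS/dr · dr/dt = 8πr · 9
At r = 25: dS/dt = 1800π cm²/s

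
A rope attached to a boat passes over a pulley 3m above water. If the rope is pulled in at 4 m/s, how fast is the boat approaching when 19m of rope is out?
19√22/22 ≈ 4.051 m/s

rope² = x² + 3²
x = √(19² - 3²) = 4√22
dx/dt = (rope/x) · d(rope)/dt = (19/(4√22)) · (-4) = -19√22/22 m/s
The boat approaches at 19√22/22 ≈ 4.051 m/s.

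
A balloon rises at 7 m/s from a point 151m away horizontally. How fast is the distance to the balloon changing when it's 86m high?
602√30197/30197 ≈ 3.464 m/s

z² = 151² + y²
z = √(151² + 86²) = √30197
dz/dt = y/z · dy/dt = 86/√30197 · 7 = 602√30197/30197 ≈ 3.464 m/s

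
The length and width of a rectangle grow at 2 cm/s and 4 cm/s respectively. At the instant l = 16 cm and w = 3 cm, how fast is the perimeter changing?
12 cm/s

P = 2(l + w)
dP/dt = 2(dl/dt + dw/dt) = 2(2 + 4) = 12 cm/s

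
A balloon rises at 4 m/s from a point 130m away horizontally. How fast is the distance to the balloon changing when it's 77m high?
308√22829/22829 ≈ 2.038 m/s

z² = 130² + y²
z = √(130² + 77²) = √22829
dz/dt = y/z · dy/dt = 77/√22829 · 4 = 308√22829/22829 ≈ 2.038 m/s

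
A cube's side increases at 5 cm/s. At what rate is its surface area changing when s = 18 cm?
1080 cm²/s

A = 6s²
dA/dt = 12s · ds/dt = 12·18·5 = 1080 cm²/s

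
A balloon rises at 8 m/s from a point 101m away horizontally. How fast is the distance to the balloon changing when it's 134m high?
1072√28157/28157 ≈ 6.389 m/s

z² = 101² + y²
z = √(101² + 134²) = √28157
dz/dt = y/z · dy/dt = 134/√28157 · 8 = 1072√28157/28157 ≈ 6.389 m/s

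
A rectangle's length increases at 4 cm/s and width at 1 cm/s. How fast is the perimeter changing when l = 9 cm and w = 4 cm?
10 cm/s

P = 2(l + w)
dP/dt = 2(dl/dt + dw/dt) = 2(4 + 1) = 10 cm/s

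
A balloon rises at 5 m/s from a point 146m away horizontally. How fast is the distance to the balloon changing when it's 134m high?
335√9818/9818 ≈ 3.381 m/s

z² = 146² + y²
z = √(146² + 134²) = 2√9818
dz/dt = y/z · dy/dt = 134/(2√9818) · 5 = 335√9818/9818 ≈ 3.381 m/s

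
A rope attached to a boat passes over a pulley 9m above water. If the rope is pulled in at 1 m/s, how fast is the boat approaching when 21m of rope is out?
7√10/20 ≈ 1.107 m/s

rope² = x² + 9²
x = √(21² - 9²) = 6√10
dx/dt = (rope/x) · d(rope)/dt = (21/(6√10)) · (-1) = -7√10/20 m/s
The boat approaches at 7√10/20 ≈ 1.107 m/s.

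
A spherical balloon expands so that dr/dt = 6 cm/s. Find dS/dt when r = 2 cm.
96π cm²/s

S = 4πr²
dS/dt = dS/dr · dr/dt = 8πr · 6
At r = 2: dS/dt = 96π cm²/s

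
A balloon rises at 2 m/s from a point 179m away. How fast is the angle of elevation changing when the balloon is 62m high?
0.009976 rad/s

tan(θ) = y/179
sec²(θ) · dθ/dt = (1/179) · dy/dt
dθ/dt = cos²(θ)/179 · 2 = 179/(179² + 62²) · 2
dθ/dt = 0.009976 rad/s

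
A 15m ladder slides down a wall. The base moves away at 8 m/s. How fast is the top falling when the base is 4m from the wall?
32√209/209 ≈ 2.213 m/s

x² + y² = 15²
2x·dx/dt + 2y·dy/dt = 0
dy/dt = -x/y · dx/dt = -4/√209 · 8 = -32√209/209 m/s
The top is descending at 32√209/209 ≈ 2.213 m/s.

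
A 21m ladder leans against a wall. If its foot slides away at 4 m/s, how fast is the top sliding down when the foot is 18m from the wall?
24√13/13 ≈ 6.656 m/s

x² + y² = 21²
2x·dx/dt + 2y·dy/dt = 0
dy/dt = -x/y · dx/dt = -18/(3√13) · 4 = -24√13/13 m/s
The top is descending at 24√13/13 ≈ 6.656 m/s.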